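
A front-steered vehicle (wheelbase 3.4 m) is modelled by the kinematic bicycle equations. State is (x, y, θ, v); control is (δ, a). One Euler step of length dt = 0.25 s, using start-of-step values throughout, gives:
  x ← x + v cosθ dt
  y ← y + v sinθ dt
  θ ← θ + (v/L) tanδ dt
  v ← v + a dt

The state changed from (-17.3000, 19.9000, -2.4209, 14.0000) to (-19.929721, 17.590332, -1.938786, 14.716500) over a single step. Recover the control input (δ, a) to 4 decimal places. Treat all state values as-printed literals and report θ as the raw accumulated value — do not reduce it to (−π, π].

a = (v'−v)/dt = (0.716500)/0.25 = 2.8660
Δθ = θ'−θ = 0.482114;  (v·dt/L) = 14.0000·0.25/3.4 = 1.029412
tan δ = Δθ·L/(v·dt) = 0.468339  →  δ = 0.4380

δ = 0.4380, a = 2.8660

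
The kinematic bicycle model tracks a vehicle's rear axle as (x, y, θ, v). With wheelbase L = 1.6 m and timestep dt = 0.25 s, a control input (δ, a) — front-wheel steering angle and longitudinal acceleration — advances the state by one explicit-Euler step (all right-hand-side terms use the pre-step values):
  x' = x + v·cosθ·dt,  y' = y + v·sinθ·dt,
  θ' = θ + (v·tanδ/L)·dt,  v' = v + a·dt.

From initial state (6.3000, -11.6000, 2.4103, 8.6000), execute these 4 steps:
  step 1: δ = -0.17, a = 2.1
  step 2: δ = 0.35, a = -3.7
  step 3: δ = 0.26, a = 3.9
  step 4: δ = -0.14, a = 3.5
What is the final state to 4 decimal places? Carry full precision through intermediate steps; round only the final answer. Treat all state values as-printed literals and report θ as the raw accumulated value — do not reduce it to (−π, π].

(-0.7405, -7.1863, 2.8389, 10.0500)

after step 1 (δ=-0.17, a=2.1): (4.699730, -10.164160, 2.179636, 9.125000)
after step 2 (δ=0.35, a=-3.7): (3.395046, -8.292824, 2.700087, 8.200000)
after step 3 (δ=0.26, a=3.9): (1.541622, -7.416856, 3.040927, 9.175000)
after step 4 (δ=-0.14, a=3.5): (-0.740516, -7.186344, 2.838902, 10.050000)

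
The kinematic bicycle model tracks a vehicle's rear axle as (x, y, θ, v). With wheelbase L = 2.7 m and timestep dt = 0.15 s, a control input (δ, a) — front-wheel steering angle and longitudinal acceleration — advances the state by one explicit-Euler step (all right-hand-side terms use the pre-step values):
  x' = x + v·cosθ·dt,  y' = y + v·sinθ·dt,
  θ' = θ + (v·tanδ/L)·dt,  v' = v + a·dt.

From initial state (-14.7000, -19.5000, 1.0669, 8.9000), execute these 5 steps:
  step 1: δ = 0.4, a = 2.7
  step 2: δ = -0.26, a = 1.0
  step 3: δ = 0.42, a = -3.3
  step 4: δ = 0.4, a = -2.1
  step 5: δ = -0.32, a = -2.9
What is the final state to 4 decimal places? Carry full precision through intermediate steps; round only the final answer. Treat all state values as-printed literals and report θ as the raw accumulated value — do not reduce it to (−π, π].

after step 1 (δ=0.4, a=2.7): (-14.055407, -18.330930, 1.275948, 9.305000)
after step 2 (δ=-0.26, a=1.0): (-13.649809, -16.995412, 1.138429, 9.455000)
after step 3 (δ=0.42, a=-3.3): (-13.055532, -15.707674, 1.373004, 8.960000)
after step 4 (δ=0.4, a=-2.1): (-12.791429, -14.389878, 1.583461, 8.645000)
after step 5 (δ=-0.32, a=-2.9): (-12.807852, -13.093232, 1.424302, 8.210000)

(-12.8079, -13.0932, 1.4243, 8.2100)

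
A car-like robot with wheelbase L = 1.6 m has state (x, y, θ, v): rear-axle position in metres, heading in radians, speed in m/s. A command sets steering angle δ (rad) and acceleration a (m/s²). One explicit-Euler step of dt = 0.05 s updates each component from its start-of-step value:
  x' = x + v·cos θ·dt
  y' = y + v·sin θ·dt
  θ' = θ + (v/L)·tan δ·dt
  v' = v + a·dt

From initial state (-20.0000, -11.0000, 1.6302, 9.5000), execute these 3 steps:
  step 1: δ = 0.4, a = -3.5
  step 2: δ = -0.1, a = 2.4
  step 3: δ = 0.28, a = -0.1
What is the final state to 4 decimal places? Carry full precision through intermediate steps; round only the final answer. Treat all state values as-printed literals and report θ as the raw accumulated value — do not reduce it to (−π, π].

(-20.1872, -9.6010, 1.8114, 9.4400)

after step 1 (δ=0.4, a=-3.5): (-20.028200, -10.525838, 1.755717, 9.325000)
after step 2 (δ=-0.1, a=2.4): (-20.113929, -10.067537, 1.726479, 9.445000)
after step 3 (δ=0.28, a=-0.1): (-20.187153, -9.600998, 1.811352, 9.440000)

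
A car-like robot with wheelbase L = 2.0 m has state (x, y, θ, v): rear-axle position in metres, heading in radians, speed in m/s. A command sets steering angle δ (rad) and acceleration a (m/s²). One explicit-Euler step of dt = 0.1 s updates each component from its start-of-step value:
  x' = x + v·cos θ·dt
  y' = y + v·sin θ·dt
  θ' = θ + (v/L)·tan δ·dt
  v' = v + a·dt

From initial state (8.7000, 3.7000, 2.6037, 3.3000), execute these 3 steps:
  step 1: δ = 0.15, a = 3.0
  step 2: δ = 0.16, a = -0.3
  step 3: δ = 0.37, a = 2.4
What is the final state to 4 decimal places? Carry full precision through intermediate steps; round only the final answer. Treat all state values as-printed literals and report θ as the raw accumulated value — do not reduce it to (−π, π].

after step 1 (δ=0.15, a=3.0): (8.416599, 3.869068, 2.628637, 3.600000)
after step 2 (δ=0.16, a=-0.3): (8.102932, 4.045740, 2.657686, 3.570000)
after step 3 (δ=0.37, a=2.4): (7.786921, 4.211831, 2.726919, 3.810000)

(7.7869, 4.2118, 2.7269, 3.8100)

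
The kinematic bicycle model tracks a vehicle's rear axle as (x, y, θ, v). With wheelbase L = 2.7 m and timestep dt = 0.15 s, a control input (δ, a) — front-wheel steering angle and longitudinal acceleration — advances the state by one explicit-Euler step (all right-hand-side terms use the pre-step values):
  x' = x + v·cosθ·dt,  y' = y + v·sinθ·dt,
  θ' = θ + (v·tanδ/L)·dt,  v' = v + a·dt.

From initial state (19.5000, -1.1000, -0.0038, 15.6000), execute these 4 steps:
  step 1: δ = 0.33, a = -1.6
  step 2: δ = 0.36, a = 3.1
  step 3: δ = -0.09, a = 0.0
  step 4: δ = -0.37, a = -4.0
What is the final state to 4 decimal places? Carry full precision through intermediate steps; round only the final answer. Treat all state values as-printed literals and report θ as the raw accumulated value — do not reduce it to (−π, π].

(28.0278, 2.1348, 0.1939, 15.2250)

after step 1 (δ=0.33, a=-1.6): (21.839983, -1.108892, 0.293055, 15.360000)
after step 2 (δ=0.36, a=3.1): (24.045754, -0.443317, 0.614252, 15.825000)
after step 3 (δ=-0.09, a=0.0): (25.985594, 0.924788, 0.534913, 15.825000)
after step 4 (δ=-0.37, a=-4.0): (28.027762, 2.134845, 0.193916, 15.225000)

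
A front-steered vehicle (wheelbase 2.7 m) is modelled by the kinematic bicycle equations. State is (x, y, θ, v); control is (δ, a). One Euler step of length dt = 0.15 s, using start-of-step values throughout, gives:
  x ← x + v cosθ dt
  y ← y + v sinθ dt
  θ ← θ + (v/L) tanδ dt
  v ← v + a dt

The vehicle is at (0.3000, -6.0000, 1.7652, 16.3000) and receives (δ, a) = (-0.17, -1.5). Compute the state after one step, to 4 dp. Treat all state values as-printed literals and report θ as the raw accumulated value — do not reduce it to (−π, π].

(-0.1723, -3.6011, 1.6098, 16.0750)

x' = 0.3000 + 16.3000·cos(1.7652)·0.15 = -0.1723
y' = -6.0000 + 16.3000·sin(1.7652)·0.15 = -3.6011
θ' = 1.7652 + (16.3000/2.7)·tan(-0.17)·0.15 = 1.6098
v' = 16.3000 − 1.5000·0.15 = 16.0750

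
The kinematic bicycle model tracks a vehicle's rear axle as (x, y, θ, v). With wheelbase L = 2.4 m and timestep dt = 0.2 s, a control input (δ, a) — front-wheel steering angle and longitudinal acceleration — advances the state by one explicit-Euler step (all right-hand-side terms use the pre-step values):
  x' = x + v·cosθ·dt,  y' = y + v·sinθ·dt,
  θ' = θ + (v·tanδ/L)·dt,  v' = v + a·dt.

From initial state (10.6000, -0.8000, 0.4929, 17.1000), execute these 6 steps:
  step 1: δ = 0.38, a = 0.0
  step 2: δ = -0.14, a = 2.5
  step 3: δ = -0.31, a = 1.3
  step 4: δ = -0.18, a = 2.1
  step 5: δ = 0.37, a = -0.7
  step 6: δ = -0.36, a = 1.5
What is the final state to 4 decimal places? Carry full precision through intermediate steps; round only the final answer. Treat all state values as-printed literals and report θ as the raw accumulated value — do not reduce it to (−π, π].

(27.2511, 10.6471, 0.1425, 18.4400)

after step 1 (δ=0.38, a=0.0): (13.612898, 0.818285, 1.062063, 17.100000)
after step 2 (δ=-0.14, a=2.5): (15.278682, 3.805184, 0.861249, 17.600000)
after step 3 (δ=-0.31, a=1.3): (17.571927, 6.475657, 0.391436, 17.860000)
after step 4 (δ=-0.18, a=2.1): (20.873749, 7.838432, 0.120604, 18.280000)
after step 5 (δ=0.37, a=-0.7): (24.503192, 8.278293, 0.711449, 18.140000)
after step 6 (δ=-0.36, a=1.5): (27.251099, 10.647131, 0.142454, 18.440000)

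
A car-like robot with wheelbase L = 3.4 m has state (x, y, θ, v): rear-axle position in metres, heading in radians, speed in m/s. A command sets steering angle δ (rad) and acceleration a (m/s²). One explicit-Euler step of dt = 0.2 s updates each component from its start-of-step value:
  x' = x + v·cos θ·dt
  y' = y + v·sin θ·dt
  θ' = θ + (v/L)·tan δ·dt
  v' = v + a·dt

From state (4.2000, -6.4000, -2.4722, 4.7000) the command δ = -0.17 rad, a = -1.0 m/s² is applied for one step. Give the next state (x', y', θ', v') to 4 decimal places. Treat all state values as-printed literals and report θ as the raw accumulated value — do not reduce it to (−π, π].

x' = 4.2000 + 4.7000·cos(-2.4722)·0.2 = 3.4629
y' = -6.4000 + 4.7000·sin(-2.4722)·0.2 = -6.9833
θ' = -2.4722 + (4.7000/3.4)·tan(-0.17)·0.2 = -2.5197
v' = 4.7000 − 1.0000·0.2 = 4.5000

(3.4629, -6.9833, -2.5197, 4.5000)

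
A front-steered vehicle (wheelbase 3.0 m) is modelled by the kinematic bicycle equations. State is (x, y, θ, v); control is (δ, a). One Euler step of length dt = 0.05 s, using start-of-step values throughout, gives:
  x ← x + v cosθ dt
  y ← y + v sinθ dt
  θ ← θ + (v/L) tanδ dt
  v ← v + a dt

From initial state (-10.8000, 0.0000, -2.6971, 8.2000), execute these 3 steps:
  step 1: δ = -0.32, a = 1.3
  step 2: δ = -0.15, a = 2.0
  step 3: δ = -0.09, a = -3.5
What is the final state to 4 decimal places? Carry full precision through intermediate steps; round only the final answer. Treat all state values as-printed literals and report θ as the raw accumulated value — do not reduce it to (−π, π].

after step 1 (δ=-0.32, a=1.3): (-11.170160, -0.176300, -2.742390, 8.265000)
after step 2 (δ=-0.15, a=2.0): (-11.550916, -0.336924, -2.763209, 8.365000)
after step 3 (δ=-0.09, a=-3.5): (-11.939581, -0.491433, -2.775790, 8.190000)

(-11.9396, -0.4914, -2.7758, 8.1900)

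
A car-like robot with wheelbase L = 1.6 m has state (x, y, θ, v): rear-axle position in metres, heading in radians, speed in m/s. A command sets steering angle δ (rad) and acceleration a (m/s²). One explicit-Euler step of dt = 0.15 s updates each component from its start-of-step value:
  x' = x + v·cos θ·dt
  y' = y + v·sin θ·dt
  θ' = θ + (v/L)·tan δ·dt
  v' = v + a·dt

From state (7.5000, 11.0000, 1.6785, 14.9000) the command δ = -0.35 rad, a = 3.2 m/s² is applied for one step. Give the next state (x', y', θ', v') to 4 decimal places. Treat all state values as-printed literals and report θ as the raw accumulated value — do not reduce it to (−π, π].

x' = 7.5000 + 14.9000·cos(1.6785)·0.15 = 7.2597
y' = 11.0000 + 14.9000·sin(1.6785)·0.15 = 13.2220
θ' = 1.6785 + (14.9000/1.6)·tan(-0.35)·0.15 = 1.1686
v' = 14.9000 + 3.2000·0.15 = 15.3800

(7.2597, 13.2220, 1.1686, 15.3800)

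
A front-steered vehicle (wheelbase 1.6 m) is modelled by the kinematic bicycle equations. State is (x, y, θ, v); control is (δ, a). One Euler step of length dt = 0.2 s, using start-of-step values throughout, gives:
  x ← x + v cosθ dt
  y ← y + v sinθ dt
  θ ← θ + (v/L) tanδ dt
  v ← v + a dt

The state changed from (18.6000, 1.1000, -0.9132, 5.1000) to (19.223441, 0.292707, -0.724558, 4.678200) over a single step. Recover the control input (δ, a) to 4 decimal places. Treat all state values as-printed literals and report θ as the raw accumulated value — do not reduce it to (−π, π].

a = (v'−v)/dt = (-0.421800)/0.2 = -2.1090
Δθ = θ'−θ = 0.188642;  (v·dt/L) = 5.1000·0.2/1.6 = 0.637500
tan δ = Δθ·L/(v·dt) = 0.295909  →  δ = 0.2877

δ = 0.2877, a = -2.1090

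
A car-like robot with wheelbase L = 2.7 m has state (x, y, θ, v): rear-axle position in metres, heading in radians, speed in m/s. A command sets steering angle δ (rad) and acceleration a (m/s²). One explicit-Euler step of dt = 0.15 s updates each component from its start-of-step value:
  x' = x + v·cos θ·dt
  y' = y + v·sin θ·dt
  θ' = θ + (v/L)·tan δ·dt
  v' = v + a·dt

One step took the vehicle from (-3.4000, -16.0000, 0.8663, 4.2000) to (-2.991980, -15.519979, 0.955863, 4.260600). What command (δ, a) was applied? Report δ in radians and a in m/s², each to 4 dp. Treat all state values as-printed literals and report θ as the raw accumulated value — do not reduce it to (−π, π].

δ = 0.3665, a = 0.4040

a = (v'−v)/dt = (0.060600)/0.15 = 0.4040
Δθ = θ'−θ = 0.089563;  (v·dt/L) = 4.2000·0.15/2.7 = 0.233333
tan δ = Δθ·L/(v·dt) = 0.383841  →  δ = 0.3665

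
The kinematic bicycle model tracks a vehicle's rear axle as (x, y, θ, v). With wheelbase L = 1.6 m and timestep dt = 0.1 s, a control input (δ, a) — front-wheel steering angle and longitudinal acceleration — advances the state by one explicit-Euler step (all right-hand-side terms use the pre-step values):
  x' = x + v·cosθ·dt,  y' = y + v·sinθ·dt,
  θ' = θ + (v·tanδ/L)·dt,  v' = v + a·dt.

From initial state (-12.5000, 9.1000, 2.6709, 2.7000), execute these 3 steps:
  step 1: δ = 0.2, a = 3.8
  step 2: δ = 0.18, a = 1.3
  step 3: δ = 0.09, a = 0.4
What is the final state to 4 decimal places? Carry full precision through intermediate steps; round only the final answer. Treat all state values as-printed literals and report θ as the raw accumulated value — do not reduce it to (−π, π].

(-13.3152, 9.4781, 2.7582, 3.2500)

after step 1 (δ=0.2, a=3.8): (-12.740639, 9.222446, 2.705107, 3.080000)
after step 2 (δ=0.18, a=1.3): (-13.019762, 9.352655, 2.740136, 3.210000)
after step 3 (δ=0.09, a=0.4): (-13.315240, 9.478089, 2.758242, 3.250000)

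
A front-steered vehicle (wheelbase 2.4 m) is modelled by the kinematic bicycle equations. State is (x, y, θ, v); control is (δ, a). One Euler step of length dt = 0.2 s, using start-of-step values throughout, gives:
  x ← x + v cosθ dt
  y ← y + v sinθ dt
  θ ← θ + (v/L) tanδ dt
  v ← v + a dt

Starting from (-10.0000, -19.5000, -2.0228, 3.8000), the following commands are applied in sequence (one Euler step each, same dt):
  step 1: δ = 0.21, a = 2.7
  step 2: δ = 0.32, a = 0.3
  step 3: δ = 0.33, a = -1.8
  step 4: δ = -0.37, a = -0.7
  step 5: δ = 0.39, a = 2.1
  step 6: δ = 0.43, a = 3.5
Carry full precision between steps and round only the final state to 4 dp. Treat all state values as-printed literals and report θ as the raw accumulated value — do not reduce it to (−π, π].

(-11.3247, -24.2457, -1.5417, 5.0200)

after step 1 (δ=0.21, a=2.7): (-10.331944, -20.183676, -1.955305, 4.340000)
after step 2 (δ=0.32, a=0.3): (-10.657534, -20.988297, -1.835452, 4.400000)
after step 3 (δ=0.33, a=-1.8): (-10.887722, -21.837658, -1.709860, 4.040000)
after step 4 (δ=-0.37, a=-0.7): (-10.999724, -22.637858, -1.840441, 3.900000)
after step 5 (δ=0.39, a=2.1): (-11.207507, -23.389673, -1.706848, 4.320000)
after step 6 (δ=0.43, a=3.5): (-11.324693, -24.245689, -1.541744, 5.020000)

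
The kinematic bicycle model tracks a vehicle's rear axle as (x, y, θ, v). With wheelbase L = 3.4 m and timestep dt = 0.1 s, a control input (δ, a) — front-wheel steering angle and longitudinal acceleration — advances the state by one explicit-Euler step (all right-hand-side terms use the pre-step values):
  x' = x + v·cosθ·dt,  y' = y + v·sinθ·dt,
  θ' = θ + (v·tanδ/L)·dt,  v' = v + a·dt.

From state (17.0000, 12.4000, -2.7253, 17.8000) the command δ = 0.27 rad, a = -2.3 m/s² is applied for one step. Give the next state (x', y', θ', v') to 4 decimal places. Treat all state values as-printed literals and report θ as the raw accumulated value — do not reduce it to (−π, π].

(15.3720, 11.6802, -2.5804, 17.5700)

x' = 17.0000 + 17.8000·cos(-2.7253)·0.1 = 15.3720
y' = 12.4000 + 17.8000·sin(-2.7253)·0.1 = 11.6802
θ' = -2.7253 + (17.8000/3.4)·tan(0.27)·0.1 = -2.5804
v' = 17.8000 − 2.3000·0.1 = 17.5700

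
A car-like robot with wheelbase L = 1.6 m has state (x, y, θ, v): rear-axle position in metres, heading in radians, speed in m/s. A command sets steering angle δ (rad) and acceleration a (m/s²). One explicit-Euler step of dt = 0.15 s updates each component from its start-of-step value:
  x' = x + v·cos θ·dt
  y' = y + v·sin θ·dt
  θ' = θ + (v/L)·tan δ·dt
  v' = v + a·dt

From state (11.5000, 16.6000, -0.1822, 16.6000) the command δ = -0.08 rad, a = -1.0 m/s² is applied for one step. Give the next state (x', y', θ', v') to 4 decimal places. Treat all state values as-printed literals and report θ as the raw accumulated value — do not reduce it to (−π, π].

x' = 11.5000 + 16.6000·cos(-0.1822)·0.15 = 13.9488
y' = 16.6000 + 16.6000·sin(-0.1822)·0.15 = 16.1488
θ' = -0.1822 + (16.6000/1.6)·tan(-0.08)·0.15 = -0.3070
v' = 16.6000 − 1.0000·0.15 = 16.4500

(13.9488, 16.1488, -0.3070, 16.4500)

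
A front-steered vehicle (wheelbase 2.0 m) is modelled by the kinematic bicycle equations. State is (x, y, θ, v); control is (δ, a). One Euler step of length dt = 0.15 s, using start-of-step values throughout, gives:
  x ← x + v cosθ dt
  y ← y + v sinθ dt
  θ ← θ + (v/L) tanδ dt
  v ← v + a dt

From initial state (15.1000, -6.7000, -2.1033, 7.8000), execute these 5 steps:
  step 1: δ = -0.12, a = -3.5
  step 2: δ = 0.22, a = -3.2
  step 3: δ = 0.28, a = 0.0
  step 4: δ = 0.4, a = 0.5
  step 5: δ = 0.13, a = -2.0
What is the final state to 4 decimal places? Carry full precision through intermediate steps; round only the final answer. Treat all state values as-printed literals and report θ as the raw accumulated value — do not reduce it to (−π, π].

(12.9585, -11.4963, -1.6225, 6.5700)

after step 1 (δ=-0.12, a=-3.5): (14.506000, -7.708000, -2.173839, 7.275000)
after step 2 (δ=0.22, a=-3.2): (13.887097, -8.606769, -2.051827, 6.795000)
after step 3 (δ=0.28, a=0.0): (13.415497, -9.510353, -1.905282, 6.795000)
after step 4 (δ=0.4, a=0.5): (13.080895, -10.473116, -1.689816, 6.870000)
after step 5 (δ=0.13, a=-2.0): (12.958535, -11.496325, -1.622453, 6.570000)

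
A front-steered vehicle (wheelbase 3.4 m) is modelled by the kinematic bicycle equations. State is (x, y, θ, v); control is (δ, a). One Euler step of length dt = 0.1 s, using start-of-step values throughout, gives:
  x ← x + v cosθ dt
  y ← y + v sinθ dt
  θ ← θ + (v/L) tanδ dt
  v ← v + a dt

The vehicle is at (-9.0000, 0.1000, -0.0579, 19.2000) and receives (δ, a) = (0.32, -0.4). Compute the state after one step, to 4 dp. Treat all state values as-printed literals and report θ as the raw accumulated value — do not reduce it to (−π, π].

x' = -9.0000 + 19.2000·cos(-0.0579)·0.1 = -7.0832
y' = 0.1000 + 19.2000·sin(-0.0579)·0.1 = -0.0111
θ' = -0.0579 + (19.2000/3.4)·tan(0.32)·0.1 = 0.1292
v' = 19.2000 − 0.4000·0.1 = 19.1600

(-7.0832, -0.0111, 0.1292, 19.1600)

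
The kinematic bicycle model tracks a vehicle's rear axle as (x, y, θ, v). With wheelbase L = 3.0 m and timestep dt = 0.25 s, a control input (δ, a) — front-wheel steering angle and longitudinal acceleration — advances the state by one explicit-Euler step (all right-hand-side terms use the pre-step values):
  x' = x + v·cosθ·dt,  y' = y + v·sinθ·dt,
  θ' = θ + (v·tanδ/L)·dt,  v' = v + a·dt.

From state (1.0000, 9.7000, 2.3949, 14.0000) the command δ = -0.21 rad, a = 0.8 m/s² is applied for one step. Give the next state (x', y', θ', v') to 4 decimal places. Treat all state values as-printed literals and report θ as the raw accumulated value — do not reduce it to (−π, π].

(-1.5688, 12.0773, 2.1462, 14.2000)

x' = 1.0000 + 14.0000·cos(2.3949)·0.25 = -1.5688
y' = 9.7000 + 14.0000·sin(2.3949)·0.25 = 12.0773
θ' = 2.3949 + (14.0000/3.0)·tan(-0.21)·0.25 = 2.1462
v' = 14.0000 + 0.8000·0.25 = 14.2000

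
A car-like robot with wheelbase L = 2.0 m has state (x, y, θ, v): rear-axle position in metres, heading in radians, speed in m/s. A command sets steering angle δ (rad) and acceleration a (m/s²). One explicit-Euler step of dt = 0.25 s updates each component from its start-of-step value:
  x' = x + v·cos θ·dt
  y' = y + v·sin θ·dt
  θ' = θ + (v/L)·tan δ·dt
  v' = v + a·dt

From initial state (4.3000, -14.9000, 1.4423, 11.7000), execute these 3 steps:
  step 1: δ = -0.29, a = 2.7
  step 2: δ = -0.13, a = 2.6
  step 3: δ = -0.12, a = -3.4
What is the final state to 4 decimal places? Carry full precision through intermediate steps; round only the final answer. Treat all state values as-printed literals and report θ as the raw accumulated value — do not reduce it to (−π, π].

(8.5912, -7.0419, 0.6073, 12.1750)

after step 1 (δ=-0.29, a=2.7): (4.674818, -11.999115, 1.005871, 12.375000)
after step 2 (δ=-0.13, a=2.6): (6.331065, -9.386044, 0.803637, 13.025000)
after step 3 (δ=-0.12, a=-3.4): (8.591206, -7.041918, 0.607319, 12.175000)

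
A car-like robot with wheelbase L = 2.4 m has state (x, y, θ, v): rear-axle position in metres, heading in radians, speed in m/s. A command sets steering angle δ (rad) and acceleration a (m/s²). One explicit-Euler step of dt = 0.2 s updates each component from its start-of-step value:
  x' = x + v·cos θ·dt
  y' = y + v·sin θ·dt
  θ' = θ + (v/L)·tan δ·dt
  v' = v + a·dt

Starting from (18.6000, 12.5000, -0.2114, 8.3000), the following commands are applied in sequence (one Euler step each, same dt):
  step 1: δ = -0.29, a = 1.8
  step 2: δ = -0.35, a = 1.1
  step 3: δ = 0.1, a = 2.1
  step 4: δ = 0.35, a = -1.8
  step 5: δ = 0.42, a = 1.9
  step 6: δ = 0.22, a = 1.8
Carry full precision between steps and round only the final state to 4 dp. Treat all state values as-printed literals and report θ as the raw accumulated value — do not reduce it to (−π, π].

(28.2723, 8.7162, 0.1823, 9.6800)

after step 1 (δ=-0.29, a=1.8): (20.223045, 12.151684, -0.417802, 8.660000)
after step 2 (δ=-0.35, a=1.1): (21.806064, 11.448920, -0.681231, 8.880000)
after step 3 (δ=0.1, a=2.1): (23.185657, 10.330485, -0.606983, 9.300000)
after step 4 (δ=0.35, a=-1.8): (24.713410, 9.269555, -0.324086, 8.940000)
after step 5 (δ=0.42, a=1.9): (26.408330, 8.700179, 0.008610, 9.320000)
after step 6 (δ=0.22, a=1.8): (28.272261, 8.716228, 0.182288, 9.680000)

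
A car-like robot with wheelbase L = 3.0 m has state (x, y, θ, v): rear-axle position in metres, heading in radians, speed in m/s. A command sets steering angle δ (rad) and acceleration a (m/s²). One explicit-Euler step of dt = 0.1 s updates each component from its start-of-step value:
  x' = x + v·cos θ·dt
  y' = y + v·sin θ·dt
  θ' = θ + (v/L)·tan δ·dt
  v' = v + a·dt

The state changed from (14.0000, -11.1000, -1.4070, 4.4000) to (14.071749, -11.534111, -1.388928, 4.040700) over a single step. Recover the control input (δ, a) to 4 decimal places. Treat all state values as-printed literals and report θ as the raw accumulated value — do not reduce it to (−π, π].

a = (v'−v)/dt = (-0.359300)/0.1 = -3.5930
Δθ = θ'−θ = 0.018072;  (v·dt/L) = 4.4000·0.1/3.0 = 0.146667
tan δ = Δθ·L/(v·dt) = 0.123218  →  δ = 0.1226

δ = 0.1226, a = -3.5930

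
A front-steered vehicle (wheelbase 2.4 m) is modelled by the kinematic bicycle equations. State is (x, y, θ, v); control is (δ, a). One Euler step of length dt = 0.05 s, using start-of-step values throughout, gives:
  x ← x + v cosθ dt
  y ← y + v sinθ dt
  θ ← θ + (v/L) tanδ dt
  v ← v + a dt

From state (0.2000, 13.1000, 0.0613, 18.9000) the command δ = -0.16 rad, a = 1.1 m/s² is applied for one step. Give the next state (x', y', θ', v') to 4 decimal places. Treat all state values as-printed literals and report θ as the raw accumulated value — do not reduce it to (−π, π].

x' = 0.2000 + 18.9000·cos(0.0613)·0.05 = 1.1432
y' = 13.1000 + 18.9000·sin(0.0613)·0.05 = 13.1579
θ' = 0.0613 + (18.9000/2.4)·tan(-0.16)·0.05 = -0.0022
v' = 18.9000 + 1.1000·0.05 = 18.9550

(1.1432, 13.1579, -0.0022, 18.9550)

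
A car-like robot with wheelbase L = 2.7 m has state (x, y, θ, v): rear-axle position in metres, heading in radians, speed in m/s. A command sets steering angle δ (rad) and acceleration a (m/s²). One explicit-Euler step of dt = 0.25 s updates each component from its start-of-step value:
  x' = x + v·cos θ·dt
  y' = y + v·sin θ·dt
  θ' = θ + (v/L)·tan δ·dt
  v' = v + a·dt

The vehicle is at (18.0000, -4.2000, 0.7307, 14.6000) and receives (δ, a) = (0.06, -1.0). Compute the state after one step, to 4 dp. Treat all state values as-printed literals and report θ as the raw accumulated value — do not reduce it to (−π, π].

x' = 18.0000 + 14.6000·cos(0.7307)·0.25 = 20.7182
y' = -4.2000 + 14.6000·sin(0.7307)·0.25 = -1.7640
θ' = 0.7307 + (14.6000/2.7)·tan(0.06)·0.25 = 0.8119
v' = 14.6000 − 1.0000·0.25 = 14.3500

(20.7182, -1.7640, 0.8119, 14.3500)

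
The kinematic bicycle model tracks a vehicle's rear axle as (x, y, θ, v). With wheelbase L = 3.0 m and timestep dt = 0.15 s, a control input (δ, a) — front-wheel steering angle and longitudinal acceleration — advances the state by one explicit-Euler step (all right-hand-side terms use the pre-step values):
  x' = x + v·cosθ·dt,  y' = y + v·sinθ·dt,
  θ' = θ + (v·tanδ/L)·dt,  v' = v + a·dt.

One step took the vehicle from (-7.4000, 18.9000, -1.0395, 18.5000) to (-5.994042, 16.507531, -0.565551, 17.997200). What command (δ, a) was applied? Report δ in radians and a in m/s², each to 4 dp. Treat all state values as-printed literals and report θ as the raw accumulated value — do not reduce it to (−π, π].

δ = 0.4735, a = -3.3520

a = (v'−v)/dt = (-0.502800)/0.15 = -3.3520
Δθ = θ'−θ = 0.473949;  (v·dt/L) = 18.5000·0.15/3.0 = 0.925000
tan δ = Δθ·L/(v·dt) = 0.512377  →  δ = 0.4735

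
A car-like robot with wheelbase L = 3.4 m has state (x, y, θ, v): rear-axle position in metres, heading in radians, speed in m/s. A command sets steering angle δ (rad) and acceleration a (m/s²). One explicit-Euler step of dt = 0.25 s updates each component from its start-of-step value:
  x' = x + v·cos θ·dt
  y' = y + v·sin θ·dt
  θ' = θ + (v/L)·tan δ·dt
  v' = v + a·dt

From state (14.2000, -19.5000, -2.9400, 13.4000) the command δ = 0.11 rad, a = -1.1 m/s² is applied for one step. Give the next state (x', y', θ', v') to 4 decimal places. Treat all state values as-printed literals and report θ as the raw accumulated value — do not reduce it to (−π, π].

x' = 14.2000 + 13.4000·cos(-2.9400)·0.25 = 10.9178
y' = -19.5000 + 13.4000·sin(-2.9400)·0.25 = -20.1708
θ' = -2.9400 + (13.4000/3.4)·tan(0.11)·0.25 = -2.8312
v' = 13.4000 − 1.1000·0.25 = 13.1250

(10.9178, -20.1708, -2.8312, 13.1250)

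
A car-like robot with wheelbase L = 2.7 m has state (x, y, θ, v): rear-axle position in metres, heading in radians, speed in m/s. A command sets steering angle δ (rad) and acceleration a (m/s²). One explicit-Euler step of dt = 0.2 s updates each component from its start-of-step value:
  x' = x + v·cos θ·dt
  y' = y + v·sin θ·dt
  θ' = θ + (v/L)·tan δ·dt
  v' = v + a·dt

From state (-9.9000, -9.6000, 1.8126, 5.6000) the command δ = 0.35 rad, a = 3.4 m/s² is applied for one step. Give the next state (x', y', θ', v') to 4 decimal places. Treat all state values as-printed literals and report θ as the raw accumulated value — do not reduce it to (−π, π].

(-10.1682, -8.5126, 1.9640, 6.2800)

x' = -9.9000 + 5.6000·cos(1.8126)·0.2 = -10.1682
y' = -9.6000 + 5.6000·sin(1.8126)·0.2 = -8.5126
θ' = 1.8126 + (5.6000/2.7)·tan(0.35)·0.2 = 1.9640
v' = 5.6000 + 3.4000·0.2 = 6.2800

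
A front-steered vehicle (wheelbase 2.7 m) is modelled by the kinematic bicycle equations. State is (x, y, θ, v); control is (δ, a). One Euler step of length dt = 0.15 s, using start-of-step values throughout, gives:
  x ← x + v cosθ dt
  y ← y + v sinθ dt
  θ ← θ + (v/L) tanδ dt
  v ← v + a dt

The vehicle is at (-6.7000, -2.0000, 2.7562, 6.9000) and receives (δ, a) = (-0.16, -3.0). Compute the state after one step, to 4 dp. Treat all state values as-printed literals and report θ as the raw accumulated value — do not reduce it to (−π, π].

(-7.6591, -1.6109, 2.6943, 6.4500)

x' = -6.7000 + 6.9000·cos(2.7562)·0.15 = -7.6591
y' = -2.0000 + 6.9000·sin(2.7562)·0.15 = -1.6109
θ' = 2.7562 + (6.9000/2.7)·tan(-0.16)·0.15 = 2.6943
v' = 6.9000 − 3.0000·0.15 = 6.4500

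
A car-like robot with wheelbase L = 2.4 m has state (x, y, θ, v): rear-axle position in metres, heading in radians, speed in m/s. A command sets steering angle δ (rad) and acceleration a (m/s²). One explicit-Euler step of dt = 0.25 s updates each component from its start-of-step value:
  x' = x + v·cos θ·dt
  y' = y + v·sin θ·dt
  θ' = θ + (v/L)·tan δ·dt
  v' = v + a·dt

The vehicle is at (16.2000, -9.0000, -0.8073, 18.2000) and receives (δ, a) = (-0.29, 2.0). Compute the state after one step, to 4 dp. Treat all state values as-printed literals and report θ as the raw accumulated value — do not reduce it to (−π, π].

(19.3461, -12.2870, -1.3730, 18.7000)

x' = 16.2000 + 18.2000·cos(-0.8073)·0.25 = 19.3461
y' = -9.0000 + 18.2000·sin(-0.8073)·0.25 = -12.2870
θ' = -0.8073 + (18.2000/2.4)·tan(-0.29)·0.25 = -1.3730
v' = 18.2000 + 2.0000·0.25 = 18.7000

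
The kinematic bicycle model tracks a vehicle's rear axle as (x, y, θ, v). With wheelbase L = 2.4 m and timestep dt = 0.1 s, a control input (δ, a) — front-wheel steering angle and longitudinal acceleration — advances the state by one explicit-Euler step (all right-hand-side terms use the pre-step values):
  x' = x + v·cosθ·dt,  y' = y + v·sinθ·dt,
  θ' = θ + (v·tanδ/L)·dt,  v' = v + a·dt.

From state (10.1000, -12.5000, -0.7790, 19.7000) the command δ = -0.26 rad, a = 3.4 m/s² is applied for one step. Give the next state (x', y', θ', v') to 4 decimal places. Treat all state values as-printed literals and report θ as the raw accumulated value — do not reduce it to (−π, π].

x' = 10.1000 + 19.7000·cos(-0.7790)·0.1 = 11.5019
y' = -12.5000 + 19.7000·sin(-0.7790)·0.1 = -13.8841
θ' = -0.7790 + (19.7000/2.4)·tan(-0.26)·0.1 = -0.9974
v' = 19.7000 + 3.4000·0.1 = 20.0400

(11.5019, -13.8841, -0.9974, 20.0400)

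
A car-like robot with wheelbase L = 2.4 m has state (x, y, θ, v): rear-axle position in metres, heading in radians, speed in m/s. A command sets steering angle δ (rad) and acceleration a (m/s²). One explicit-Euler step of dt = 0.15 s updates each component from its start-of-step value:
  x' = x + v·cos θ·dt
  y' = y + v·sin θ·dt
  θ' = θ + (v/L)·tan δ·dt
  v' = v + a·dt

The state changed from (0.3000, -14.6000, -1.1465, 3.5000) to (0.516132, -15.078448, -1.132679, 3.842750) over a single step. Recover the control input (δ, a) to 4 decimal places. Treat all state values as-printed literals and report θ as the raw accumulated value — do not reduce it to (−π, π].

δ = 0.0631, a = 2.2850

a = (v'−v)/dt = (0.342750)/0.15 = 2.2850
Δθ = θ'−θ = 0.013821;  (v·dt/L) = 3.5000·0.15/2.4 = 0.218750
tan δ = Δθ·L/(v·dt) = 0.063182  →  δ = 0.0631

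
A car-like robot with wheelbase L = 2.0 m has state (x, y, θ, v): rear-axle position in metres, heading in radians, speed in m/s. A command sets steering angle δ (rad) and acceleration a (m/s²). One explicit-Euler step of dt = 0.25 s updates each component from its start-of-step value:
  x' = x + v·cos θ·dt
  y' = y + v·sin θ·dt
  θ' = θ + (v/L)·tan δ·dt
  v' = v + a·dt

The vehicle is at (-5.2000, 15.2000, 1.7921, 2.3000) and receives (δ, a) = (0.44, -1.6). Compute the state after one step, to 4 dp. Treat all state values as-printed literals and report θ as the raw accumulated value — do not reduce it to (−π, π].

(-5.3262, 15.7610, 1.9274, 1.9000)

x' = -5.2000 + 2.3000·cos(1.7921)·0.25 = -5.3262
y' = 15.2000 + 2.3000·sin(1.7921)·0.25 = 15.7610
θ' = 1.7921 + (2.3000/2.0)·tan(0.44)·0.25 = 1.9274
v' = 2.3000 − 1.6000·0.25 = 1.9000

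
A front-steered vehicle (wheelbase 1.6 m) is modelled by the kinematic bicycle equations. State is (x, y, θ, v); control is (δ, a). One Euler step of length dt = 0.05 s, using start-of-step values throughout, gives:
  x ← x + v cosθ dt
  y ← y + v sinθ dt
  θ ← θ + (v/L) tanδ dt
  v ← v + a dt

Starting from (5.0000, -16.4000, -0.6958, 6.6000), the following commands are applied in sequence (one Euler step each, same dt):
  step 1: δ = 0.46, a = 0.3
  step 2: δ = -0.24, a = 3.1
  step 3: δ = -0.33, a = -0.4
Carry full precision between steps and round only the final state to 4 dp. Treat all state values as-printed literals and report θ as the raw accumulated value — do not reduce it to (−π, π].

after step 1 (δ=0.46, a=0.3): (5.253289, -16.611530, -0.593614, 6.615000)
after step 2 (δ=-0.24, a=3.1): (5.527455, -16.796538, -0.644201, 6.770000)
after step 3 (δ=-0.33, a=-0.4): (5.798113, -16.999828, -0.716667, 6.750000)

(5.7981, -16.9998, -0.7167, 6.7500)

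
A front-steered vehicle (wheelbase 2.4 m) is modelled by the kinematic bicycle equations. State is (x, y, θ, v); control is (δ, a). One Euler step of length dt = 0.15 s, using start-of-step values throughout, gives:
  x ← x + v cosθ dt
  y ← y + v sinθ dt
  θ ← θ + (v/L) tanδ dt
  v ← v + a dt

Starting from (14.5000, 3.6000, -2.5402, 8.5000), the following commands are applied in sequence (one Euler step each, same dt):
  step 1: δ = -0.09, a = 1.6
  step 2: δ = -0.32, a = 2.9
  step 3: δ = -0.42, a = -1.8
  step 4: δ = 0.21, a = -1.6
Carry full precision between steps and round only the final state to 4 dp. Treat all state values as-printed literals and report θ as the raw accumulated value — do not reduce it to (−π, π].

(9.7248, 1.5337, -2.9066, 8.6650)

after step 1 (δ=-0.09, a=1.6): (13.448701, 2.878616, -2.588142, 8.740000)
after step 2 (δ=-0.32, a=2.9): (12.333412, 2.189521, -2.769163, 9.175000)
after step 3 (δ=-0.42, a=-1.8): (11.051509, 1.688732, -3.025245, 8.905000)
after step 4 (δ=0.21, a=-1.6): (9.724790, 1.533671, -2.906618, 8.665000)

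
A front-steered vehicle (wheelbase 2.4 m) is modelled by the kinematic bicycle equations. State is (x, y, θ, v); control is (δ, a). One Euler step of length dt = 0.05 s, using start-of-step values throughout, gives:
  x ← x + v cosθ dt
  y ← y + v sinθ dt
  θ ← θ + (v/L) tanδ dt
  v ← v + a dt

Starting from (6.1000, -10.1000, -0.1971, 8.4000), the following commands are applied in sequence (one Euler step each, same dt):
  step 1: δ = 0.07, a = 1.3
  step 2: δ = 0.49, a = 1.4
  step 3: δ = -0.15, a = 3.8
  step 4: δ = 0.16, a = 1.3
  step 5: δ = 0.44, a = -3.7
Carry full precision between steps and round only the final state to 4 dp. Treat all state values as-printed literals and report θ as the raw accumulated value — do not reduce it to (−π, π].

after step 1 (δ=0.07, a=1.3): (6.511868, -10.182247, -0.184830, 8.465000)
after step 2 (δ=0.49, a=1.4): (6.927909, -10.260032, -0.090765, 8.535000)
after step 3 (δ=-0.15, a=3.8): (7.352903, -10.298712, -0.117638, 8.725000)
after step 4 (δ=0.16, a=1.3): (7.786137, -10.349914, -0.088304, 8.790000)
after step 5 (δ=0.44, a=-3.7): (8.223925, -10.388673, -0.002093, 8.605000)

(8.2239, -10.3887, -0.0021, 8.6050)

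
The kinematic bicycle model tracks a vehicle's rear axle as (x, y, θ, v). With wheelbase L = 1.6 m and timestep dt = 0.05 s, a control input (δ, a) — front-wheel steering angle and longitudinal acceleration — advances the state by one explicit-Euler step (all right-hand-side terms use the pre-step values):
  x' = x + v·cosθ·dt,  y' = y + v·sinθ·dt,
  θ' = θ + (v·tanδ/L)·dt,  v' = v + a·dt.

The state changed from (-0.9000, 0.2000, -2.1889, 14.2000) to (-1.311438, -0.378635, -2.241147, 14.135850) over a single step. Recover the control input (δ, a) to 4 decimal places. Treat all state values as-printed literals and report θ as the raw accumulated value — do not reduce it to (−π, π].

δ = -0.1172, a = -1.2830

a = (v'−v)/dt = (-0.064150)/0.05 = -1.2830
Δθ = θ'−θ = -0.052247;  (v·dt/L) = 14.2000·0.05/1.6 = 0.443750
tan δ = Δθ·L/(v·dt) = -0.117740  →  δ = -0.1172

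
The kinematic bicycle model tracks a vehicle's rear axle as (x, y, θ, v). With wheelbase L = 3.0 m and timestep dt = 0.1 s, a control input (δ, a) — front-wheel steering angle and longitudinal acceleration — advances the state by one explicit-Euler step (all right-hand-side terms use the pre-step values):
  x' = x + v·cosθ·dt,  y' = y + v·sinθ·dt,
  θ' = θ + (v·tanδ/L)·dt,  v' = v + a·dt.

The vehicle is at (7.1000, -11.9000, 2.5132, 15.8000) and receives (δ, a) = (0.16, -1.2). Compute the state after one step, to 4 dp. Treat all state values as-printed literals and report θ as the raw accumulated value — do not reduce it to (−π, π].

(5.8218, -10.9712, 2.5982, 15.6800)

x' = 7.1000 + 15.8000·cos(2.5132)·0.1 = 5.8218
y' = -11.9000 + 15.8000·sin(2.5132)·0.1 = -10.9712
θ' = 2.5132 + (15.8000/3.0)·tan(0.16)·0.1 = 2.5982
v' = 15.8000 − 1.2000·0.1 = 15.6800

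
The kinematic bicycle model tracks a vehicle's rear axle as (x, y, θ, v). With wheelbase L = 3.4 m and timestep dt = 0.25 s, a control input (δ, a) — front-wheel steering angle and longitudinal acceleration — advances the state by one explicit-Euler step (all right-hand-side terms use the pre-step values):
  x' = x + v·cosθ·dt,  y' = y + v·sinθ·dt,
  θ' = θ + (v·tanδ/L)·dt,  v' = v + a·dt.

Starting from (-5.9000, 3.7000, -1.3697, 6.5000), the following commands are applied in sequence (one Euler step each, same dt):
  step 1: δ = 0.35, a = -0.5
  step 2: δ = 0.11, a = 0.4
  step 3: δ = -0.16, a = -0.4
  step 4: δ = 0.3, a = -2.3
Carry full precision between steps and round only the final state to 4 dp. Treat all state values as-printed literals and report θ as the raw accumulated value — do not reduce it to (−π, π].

(-3.7727, -2.3450, -1.0753, 5.8000)

after step 1 (δ=0.35, a=-0.5): (-5.575417, 2.107747, -1.195238, 6.375000)
after step 2 (δ=0.11, a=0.4): (-4.990842, 0.625076, -1.143466, 6.475000)
after step 3 (δ=-0.16, a=-0.4): (-4.319963, -0.848108, -1.220300, 6.375000)
after step 4 (δ=0.3, a=-2.3): (-3.772726, -2.344962, -1.075298, 5.800000)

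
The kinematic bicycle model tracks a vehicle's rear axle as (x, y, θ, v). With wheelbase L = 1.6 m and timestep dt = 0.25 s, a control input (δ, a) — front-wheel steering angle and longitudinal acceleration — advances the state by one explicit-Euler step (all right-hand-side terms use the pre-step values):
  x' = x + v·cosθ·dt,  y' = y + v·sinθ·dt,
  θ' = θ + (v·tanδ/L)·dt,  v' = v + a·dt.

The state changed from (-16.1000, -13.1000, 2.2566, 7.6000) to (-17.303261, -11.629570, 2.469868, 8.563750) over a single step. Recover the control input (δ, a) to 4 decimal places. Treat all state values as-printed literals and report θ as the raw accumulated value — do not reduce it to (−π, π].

δ = 0.1777, a = 3.8550

a = (v'−v)/dt = (0.963750)/0.25 = 3.8550
Δθ = θ'−θ = 0.213268;  (v·dt/L) = 7.6000·0.25/1.6 = 1.187500
tan δ = Δθ·L/(v·dt) = 0.179594  →  δ = 0.1777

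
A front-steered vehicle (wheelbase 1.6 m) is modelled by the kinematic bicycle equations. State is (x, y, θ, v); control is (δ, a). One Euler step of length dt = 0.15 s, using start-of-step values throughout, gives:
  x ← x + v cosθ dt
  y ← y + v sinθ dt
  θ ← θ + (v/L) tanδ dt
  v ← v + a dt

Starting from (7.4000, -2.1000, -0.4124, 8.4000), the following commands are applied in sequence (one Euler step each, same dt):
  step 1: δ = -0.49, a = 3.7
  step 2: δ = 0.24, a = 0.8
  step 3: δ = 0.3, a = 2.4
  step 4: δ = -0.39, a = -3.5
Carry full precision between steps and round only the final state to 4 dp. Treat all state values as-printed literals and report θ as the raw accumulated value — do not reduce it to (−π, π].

after step 1 (δ=-0.49, a=3.7): (8.554364, -2.605020, -0.832443, 8.955000)
after step 2 (δ=0.24, a=0.8): (9.458466, -3.598458, -0.626996, 9.075000)
after step 3 (δ=0.3, a=2.4): (10.560798, -4.397123, -0.363818, 9.435000)
after step 4 (δ=-0.39, a=-3.5): (11.883412, -4.900733, -0.727409, 8.910000)

(11.8834, -4.9007, -0.7274, 8.9100)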